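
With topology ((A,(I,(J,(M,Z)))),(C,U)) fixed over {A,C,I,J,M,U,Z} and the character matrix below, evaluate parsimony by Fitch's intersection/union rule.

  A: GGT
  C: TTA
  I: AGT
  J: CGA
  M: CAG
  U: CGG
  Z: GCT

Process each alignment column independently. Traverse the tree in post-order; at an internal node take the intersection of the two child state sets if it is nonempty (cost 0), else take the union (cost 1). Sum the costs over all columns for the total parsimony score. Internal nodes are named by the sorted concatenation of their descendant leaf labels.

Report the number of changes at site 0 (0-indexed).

4

[col 0] MZ: children M:{C}, Z:{G} ∪→ {C,G}; cost 1
[col 0] JMZ: children J:{C}, MZ:{C,G} ∩→ {C}; cost 0
[col 0] IJMZ: children I:{A}, JMZ:{C} ∪→ {A,C}; cost 1
[col 0] AIJMZ: children A:{G}, IJMZ:{A,C} ∪→ {A,C,G}; cost 1
[col 0] CU: children C:{T}, U:{C} ∪→ {C,T}; cost 1
[col 0] ACIJMUZ: children AIJMZ:{A,C,G}, CU:{C,T} ∩→ {C}; cost 0
[col 1] MZ: children M:{A}, Z:{C} ∪→ {A,C}; cost 1
[col 1] JMZ: children J:{G}, MZ:{A,C} ∪→ {A,C,G}; cost 1
[col 1] IJMZ: children I:{G}, JMZ:{A,C,G} ∩→ {G}; cost 0
[col 1] AIJMZ: children A:{G}, IJMZ:{G} ∩→ {G}; cost 0
[col 1] CU: children C:{T}, U:{G} ∪→ {G,T}; cost 1
[col 1] ACIJMUZ: children AIJMZ:{G}, CU:{G,T} ∩→ {G}; cost 0
[col 2] MZ: children M:{G}, Z:{T} ∪→ {G,T}; cost 1
[col 2] JMZ: children J:{A}, MZ:{G,T} ∪→ {A,G,T}; cost 1
[col 2] IJMZ: children I:{T}, JMZ:{A,G,T} ∩→ {T}; cost 0
[col 2] AIJMZ: children A:{T}, IJMZ:{T} ∩→ {T}; cost 0
[col 2] CU: children C:{A}, U:{G} ∪→ {A,G}; cost 1
[col 2] ACIJMUZ: children AIJMZ:{T}, CU:{A,G} ∪→ {A,G,T}; cost 1
per-site changes: [4, 3, 4]; total = 11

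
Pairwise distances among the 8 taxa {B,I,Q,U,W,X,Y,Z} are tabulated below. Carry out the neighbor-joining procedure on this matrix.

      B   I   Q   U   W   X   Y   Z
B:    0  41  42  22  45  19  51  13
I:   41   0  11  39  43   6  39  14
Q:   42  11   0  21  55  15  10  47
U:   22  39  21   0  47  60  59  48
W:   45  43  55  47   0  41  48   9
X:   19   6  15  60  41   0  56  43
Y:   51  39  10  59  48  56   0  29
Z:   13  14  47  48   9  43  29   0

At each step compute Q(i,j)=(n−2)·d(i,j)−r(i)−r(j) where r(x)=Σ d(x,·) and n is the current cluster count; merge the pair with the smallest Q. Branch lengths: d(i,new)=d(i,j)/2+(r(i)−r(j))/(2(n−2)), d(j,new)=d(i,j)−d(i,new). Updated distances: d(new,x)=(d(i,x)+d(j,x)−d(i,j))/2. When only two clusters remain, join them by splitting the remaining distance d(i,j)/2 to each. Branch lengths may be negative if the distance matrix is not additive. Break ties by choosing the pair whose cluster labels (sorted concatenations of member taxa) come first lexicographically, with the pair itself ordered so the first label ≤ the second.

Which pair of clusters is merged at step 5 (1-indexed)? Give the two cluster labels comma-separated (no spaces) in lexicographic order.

iteration 1: select W,Z (d=9, Q=-437); attach at lengths (139/12, -31/12); label the merged cluster WZ
  updated: d(B,WZ)=49/2, d(I,WZ)=24, d(Q,WZ)=93/2, d(U,WZ)=43, d(WZ,X)=75/2, d(WZ,Y)=34
iteration 2: select Q,Y (d=10, Q=-689/2); attach at lengths (-107/20, 307/20); label the merged cluster QY
  updated: d(B,QY)=83/2, d(I,QY)=20, d(QY,U)=35, d(QY,WZ)=141/4, d(QY,X)=61/2
iteration 3: select B,U (d=22, Q=-259); attach at lengths (37/8, 139/8); label the merged cluster BU
  updated: d(BU,I)=29, d(BU,QY)=109/4, d(BU,WZ)=91/4, d(BU,X)=57/2
iteration 4: select I,X (d=6, Q=-327/2); attach at lengths (-11/12, 83/12); label the merged cluster IX
  updated: d(BU,IX)=103/4, d(IX,QY)=89/4, d(IX,WZ)=111/4
iteration 5: select BU,WZ (d=91/4, Q=-116); attach at lengths (71/8, 111/8); label the merged cluster BUWZ
  updated: d(BUWZ,IX)=123/8, d(BUWZ,QY)=159/8
iteration 6: select BUWZ,IX (d=123/8, Q=-115/2); attach at lengths (13/2, 71/8); label the merged cluster BIUWXZ
  updated: d(BIUWXZ,QY)=107/8
iteration 7: select BIUWXZ,QY (d=107/8); attach at lengths (107/16, 107/16); label the merged cluster BIQUWXYZ
final tree: ((((B:37/8,U:139/8):71/8,(W:139/12,Z:-31/12):111/8):13/2,(I:-11/12,X:83/12):71/8):107/16,(Q:-107/20,Y:307/20):107/16)
total length: 197/2

BU,WZ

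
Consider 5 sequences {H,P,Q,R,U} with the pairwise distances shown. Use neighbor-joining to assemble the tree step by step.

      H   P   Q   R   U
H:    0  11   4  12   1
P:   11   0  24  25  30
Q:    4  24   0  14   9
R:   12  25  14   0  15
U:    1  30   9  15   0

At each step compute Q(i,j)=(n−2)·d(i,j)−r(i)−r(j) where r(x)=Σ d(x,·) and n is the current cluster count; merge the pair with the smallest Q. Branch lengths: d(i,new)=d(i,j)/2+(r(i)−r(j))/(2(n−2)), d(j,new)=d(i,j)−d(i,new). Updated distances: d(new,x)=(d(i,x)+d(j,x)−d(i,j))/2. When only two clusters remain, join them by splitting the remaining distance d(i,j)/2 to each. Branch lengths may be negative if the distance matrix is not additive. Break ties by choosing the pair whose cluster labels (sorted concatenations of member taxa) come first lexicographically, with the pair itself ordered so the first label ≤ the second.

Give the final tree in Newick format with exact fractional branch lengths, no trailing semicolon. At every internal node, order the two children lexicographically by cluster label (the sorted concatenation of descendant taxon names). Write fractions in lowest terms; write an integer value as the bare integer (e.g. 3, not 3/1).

step 1: merge (H,P) at d=11, Q=-85; branch lengths H→-29/6, P→95/6; new cluster HP
  updated: d(HP,Q)=17/2, d(HP,R)=13, d(HP,U)=10
step 2: merge (HP,R) at d=13, Q=-95/2; branch lengths HP→31/8, R→73/8; new cluster HPR
  updated: d(HPR,Q)=19/4, d(HPR,U)=6
step 3: merge (HPR,Q) at d=19/4, Q=-79/4; branch lengths HPR→7/8, Q→31/8; new cluster HPQR
  updated: d(HPQR,U)=41/8
step 4: merge (HPQR,U) at d=41/8; branch lengths HPQR→41/16, U→41/16; new cluster HPQRU
final tree: ((((H:-29/6,P:95/6):31/8,R:73/8):7/8,Q:31/8):41/16,U:41/16)
total length: 271/8

((((H:-29/6,P:95/6):31/8,R:73/8):7/8,Q:31/8):41/16,U:41/16)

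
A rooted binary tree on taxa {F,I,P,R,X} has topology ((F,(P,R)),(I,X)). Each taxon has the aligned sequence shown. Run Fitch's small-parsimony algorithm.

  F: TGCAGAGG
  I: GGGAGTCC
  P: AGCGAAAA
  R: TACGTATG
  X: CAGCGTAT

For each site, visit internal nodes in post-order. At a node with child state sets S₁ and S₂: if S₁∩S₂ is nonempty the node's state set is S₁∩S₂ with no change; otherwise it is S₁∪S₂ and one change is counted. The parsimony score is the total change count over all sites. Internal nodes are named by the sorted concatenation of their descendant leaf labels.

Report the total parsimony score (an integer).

site 0, node PR: P={A} ∪ R={T} → {A,T} (+1)
site 0, node FPR: F={T} ∩ PR={A,T} → {T} (+0)
site 0, node IX: I={G} ∪ X={C} → {C,G} (+1)
site 0, node FIPRX: FPR={T} ∪ IX={C,G} → {C,G,T} (+1)
site 1, node PR: P={G} ∪ R={A} → {A,G} (+1)
site 1, node FPR: F={G} ∩ PR={A,G} → {G} (+0)
site 1, node IX: I={G} ∪ X={A} → {A,G} (+1)
site 1, node FIPRX: FPR={G} ∩ IX={A,G} → {G} (+0)
site 2, node PR: P={C} ∩ R={C} → {C} (+0)
site 2, node FPR: F={C} ∩ PR={C} → {C} (+0)
site 2, node IX: I={G} ∩ X={G} → {G} (+0)
site 2, node FIPRX: FPR={C} ∪ IX={G} → {C,G} (+1)
site 3, node PR: P={G} ∩ R={G} → {G} (+0)
site 3, node FPR: F={A} ∪ PR={G} → {A,G} (+1)
site 3, node IX: I={A} ∪ X={C} → {A,C} (+1)
site 3, node FIPRX: FPR={A,G} ∩ IX={A,C} → {A} (+0)
site 4, node PR: P={A} ∪ R={T} → {A,T} (+1)
site 4, node FPR: F={G} ∪ PR={A,T} → {A,G,T} (+1)
site 4, node IX: I={G} ∩ X={G} → {G} (+0)
site 4, node FIPRX: FPR={A,G,T} ∩ IX={G} → {G} (+0)
site 5, node PR: P={A} ∩ R={A} → {A} (+0)
site 5, node FPR: F={A} ∩ PR={A} → {A} (+0)
site 5, node IX: I={T} ∩ X={T} → {T} (+0)
site 5, node FIPRX: FPR={A} ∪ IX={T} → {A,T} (+1)
site 6, node PR: P={A} ∪ R={T} → {A,T} (+1)
site 6, node FPR: F={G} ∪ PR={A,T} → {A,G,T} (+1)
site 6, node IX: I={C} ∪ X={A} → {A,C} (+1)
site 6, node FIPRX: FPR={A,G,T} ∩ IX={A,C} → {A} (+0)
site 7, node PR: P={A} ∪ R={G} → {A,G} (+1)
site 7, node FPR: F={G} ∩ PR={A,G} → {G} (+0)
site 7, node IX: I={C} ∪ X={T} → {C,T} (+1)
site 7, node FIPRX: FPR={G} ∪ IX={C,T} → {C,G,T} (+1)
per-site changes: [3, 2, 1, 2, 2, 1, 3, 3]; total = 17

17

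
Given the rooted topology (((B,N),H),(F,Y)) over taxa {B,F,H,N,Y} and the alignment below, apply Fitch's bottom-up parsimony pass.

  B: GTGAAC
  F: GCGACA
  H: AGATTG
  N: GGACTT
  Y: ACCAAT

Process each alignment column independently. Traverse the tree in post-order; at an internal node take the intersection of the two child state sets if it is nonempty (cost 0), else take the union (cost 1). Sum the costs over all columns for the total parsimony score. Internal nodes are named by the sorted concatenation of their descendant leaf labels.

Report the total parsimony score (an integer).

15

BN@0: {G} ∩ {G} = {G} (intersection, +0)
BHN@0: {G} ∪ {A} = {A,G} (union, +1)
FY@0: {G} ∪ {A} = {A,G} (union, +1)
BFHNY@0: {A,G} ∩ {A,G} = {A,G} (intersection, +0)
BN@1: {T} ∪ {G} = {G,T} (union, +1)
BHN@1: {G,T} ∩ {G} = {G} (intersection, +0)
FY@1: {C} ∩ {C} = {C} (intersection, +0)
BFHNY@1: {G} ∪ {C} = {C,G} (union, +1)
BN@2: {G} ∪ {A} = {A,G} (union, +1)
BHN@2: {A,G} ∩ {A} = {A} (intersection, +0)
FY@2: {G} ∪ {C} = {C,G} (union, +1)
BFHNY@2: {A} ∪ {C,G} = {A,C,G} (union, +1)
BN@3: {A} ∪ {C} = {A,C} (union, +1)
BHN@3: {A,C} ∪ {T} = {A,C,T} (union, +1)
FY@3: {A} ∩ {A} = {A} (intersection, +0)
BFHNY@3: {A,C,T} ∩ {A} = {A} (intersection, +0)
BN@4: {A} ∪ {T} = {A,T} (union, +1)
BHN@4: {A,T} ∩ {T} = {T} (intersection, +0)
FY@4: {C} ∪ {A} = {A,C} (union, +1)
BFHNY@4: {T} ∪ {A,C} = {A,C,T} (union, +1)
BN@5: {C} ∪ {T} = {C,T} (union, +1)
BHN@5: {C,T} ∪ {G} = {C,G,T} (union, +1)
FY@5: {A} ∪ {T} = {A,T} (union, +1)
BFHNY@5: {C,G,T} ∩ {A,T} = {T} (intersection, +0)
per-site changes: [2, 2, 3, 2, 3, 3]; total = 15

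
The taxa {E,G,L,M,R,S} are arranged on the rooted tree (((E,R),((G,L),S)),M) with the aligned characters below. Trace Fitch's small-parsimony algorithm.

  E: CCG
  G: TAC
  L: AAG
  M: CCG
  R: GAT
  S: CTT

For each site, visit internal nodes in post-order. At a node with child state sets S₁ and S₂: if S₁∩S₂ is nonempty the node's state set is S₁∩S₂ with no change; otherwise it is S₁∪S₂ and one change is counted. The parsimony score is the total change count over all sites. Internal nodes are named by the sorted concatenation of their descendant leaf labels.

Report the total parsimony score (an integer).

9

ER@0: {C} ∪ {G} = {C,G} (union, +1)
GL@0: {T} ∪ {A} = {A,T} (union, +1)
GLS@0: {A,T} ∪ {C} = {A,C,T} (union, +1)
EGLRS@0: {C,G} ∩ {A,C,T} = {C} (intersection, +0)
EGLMRS@0: {C} ∩ {C} = {C} (intersection, +0)
ER@1: {C} ∪ {A} = {A,C} (union, +1)
GL@1: {A} ∩ {A} = {A} (intersection, +0)
GLS@1: {A} ∪ {T} = {A,T} (union, +1)
EGLRS@1: {A,C} ∩ {A,T} = {A} (intersection, +0)
EGLMRS@1: {A} ∪ {C} = {A,C} (union, +1)
ER@2: {G} ∪ {T} = {G,T} (union, +1)
GL@2: {C} ∪ {G} = {C,G} (union, +1)
GLS@2: {C,G} ∪ {T} = {C,G,T} (union, +1)
EGLRS@2: {G,T} ∩ {C,G,T} = {G,T} (intersection, +0)
EGLMRS@2: {G,T} ∩ {G} = {G} (intersection, +0)
per-site changes: [3, 3, 3]; total = 9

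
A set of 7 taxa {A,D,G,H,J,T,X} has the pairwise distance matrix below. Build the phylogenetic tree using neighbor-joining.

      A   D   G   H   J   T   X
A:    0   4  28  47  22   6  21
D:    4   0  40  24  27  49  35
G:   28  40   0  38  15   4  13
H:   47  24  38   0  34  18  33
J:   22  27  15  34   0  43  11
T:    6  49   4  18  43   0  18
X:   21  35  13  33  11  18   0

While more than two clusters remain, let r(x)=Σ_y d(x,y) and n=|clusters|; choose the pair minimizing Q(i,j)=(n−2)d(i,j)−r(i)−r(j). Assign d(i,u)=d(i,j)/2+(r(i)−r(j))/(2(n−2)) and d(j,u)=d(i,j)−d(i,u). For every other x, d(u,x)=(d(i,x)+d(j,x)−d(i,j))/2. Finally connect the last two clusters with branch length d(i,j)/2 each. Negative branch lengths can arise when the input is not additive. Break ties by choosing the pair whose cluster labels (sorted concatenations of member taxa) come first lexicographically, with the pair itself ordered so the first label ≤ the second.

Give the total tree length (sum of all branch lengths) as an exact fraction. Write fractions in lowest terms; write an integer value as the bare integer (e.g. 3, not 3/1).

537/8

step 1: merge (A,D) at d=4, Q=-287; branch lengths A→-31/10, D→71/10; new cluster AD
  updated: d(AD,G)=32, d(AD,H)=67/2, d(AD,J)=45/2, d(AD,T)=51/2, d(AD,X)=26
step 2: merge (G,T) at d=4, Q=-389/2; branch lengths G→19/16, T→45/16; new cluster GT
  updated: d(AD,GT)=107/4, d(GT,H)=26, d(GT,J)=27, d(GT,X)=27/2
step 3: merge (J,X) at d=11, Q=-145; branch lengths J→22/3, X→11/3; new cluster JX
  updated: d(AD,JX)=75/4, d(GT,JX)=59/4, d(H,JX)=28
step 4: merge (AD,JX) at d=75/4, Q=-103; branch lengths AD→55/4, JX→5; new cluster ADJX
  updated: d(ADJX,GT)=91/8, d(ADJX,H)=171/8
step 5: merge (ADJX,GT) at d=91/8, Q=-235/4; branch lengths ADJX→27/8, GT→8; new cluster ADGJTX
  updated: d(ADGJTX,H)=18
step 6: merge (ADGJTX,H) at d=18; branch lengths ADGJTX→9, H→9; new cluster ADGHJTX
final tree: ((((A:-31/10,D:71/10):55/4,(J:22/3,X:11/3):5):27/8,(G:19/16,T:45/16):8):9,H:9)
total length: 537/8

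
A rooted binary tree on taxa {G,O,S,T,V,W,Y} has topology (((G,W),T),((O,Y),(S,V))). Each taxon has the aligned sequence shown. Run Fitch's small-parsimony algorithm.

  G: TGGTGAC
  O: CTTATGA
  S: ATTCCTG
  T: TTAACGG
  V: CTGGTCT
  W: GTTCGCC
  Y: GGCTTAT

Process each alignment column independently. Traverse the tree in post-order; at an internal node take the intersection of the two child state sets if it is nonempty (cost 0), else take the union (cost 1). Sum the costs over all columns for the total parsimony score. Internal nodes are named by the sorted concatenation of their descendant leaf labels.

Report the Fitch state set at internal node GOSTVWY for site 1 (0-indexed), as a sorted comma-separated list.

GW@0: {T} ∪ {G} = {G,T} (union, +1)
GTW@0: {G,T} ∩ {T} = {T} (intersection, +0)
OY@0: {C} ∪ {G} = {C,G} (union, +1)
SV@0: {A} ∪ {C} = {A,C} (union, +1)
OSVY@0: {C,G} ∩ {A,C} = {C} (intersection, +0)
GOSTVWY@0: {T} ∪ {C} = {C,T} (union, +1)
GW@1: {G} ∪ {T} = {G,T} (union, +1)
GTW@1: {G,T} ∩ {T} = {T} (intersection, +0)
OY@1: {T} ∪ {G} = {G,T} (union, +1)
SV@1: {T} ∩ {T} = {T} (intersection, +0)
OSVY@1: {G,T} ∩ {T} = {T} (intersection, +0)
GOSTVWY@1: {T} ∩ {T} = {T} (intersection, +0)
GW@2: {G} ∪ {T} = {G,T} (union, +1)
GTW@2: {G,T} ∪ {A} = {A,G,T} (union, +1)
OY@2: {T} ∪ {C} = {C,T} (union, +1)
SV@2: {T} ∪ {G} = {G,T} (union, +1)
OSVY@2: {C,T} ∩ {G,T} = {T} (intersection, +0)
GOSTVWY@2: {A,G,T} ∩ {T} = {T} (intersection, +0)
GW@3: {T} ∪ {C} = {C,T} (union, +1)
GTW@3: {C,T} ∪ {A} = {A,C,T} (union, +1)
OY@3: {A} ∪ {T} = {A,T} (union, +1)
SV@3: {C} ∪ {G} = {C,G} (union, +1)
OSVY@3: {A,T} ∪ {C,G} = {A,C,G,T} (union, +1)
GOSTVWY@3: {A,C,T} ∩ {A,C,G,T} = {A,C,T} (intersection, +0)
GW@4: {G} ∩ {G} = {G} (intersection, +0)
GTW@4: {G} ∪ {C} = {C,G} (union, +1)
OY@4: {T} ∩ {T} = {T} (intersection, +0)
SV@4: {C} ∪ {T} = {C,T} (union, +1)
OSVY@4: {T} ∩ {C,T} = {T} (intersection, +0)
GOSTVWY@4: {C,G} ∪ {T} = {C,G,T} (union, +1)
GW@5: {A} ∪ {C} = {A,C} (union, +1)
GTW@5: {A,C} ∪ {G} = {A,C,G} (union, +1)
OY@5: {G} ∪ {A} = {A,G} (union, +1)
SV@5: {T} ∪ {C} = {C,T} (union, +1)
OSVY@5: {A,G} ∪ {C,T} = {A,C,G,T} (union, +1)
GOSTVWY@5: {A,C,G} ∩ {A,C,G,T} = {A,C,G} (intersection, +0)
GW@6: {C} ∩ {C} = {C} (intersection, +0)
GTW@6: {C} ∪ {G} = {C,G} (union, +1)
OY@6: {A} ∪ {T} = {A,T} (union, +1)
SV@6: {G} ∪ {T} = {G,T} (union, +1)
OSVY@6: {A,T} ∩ {G,T} = {T} (intersection, +0)
GOSTVWY@6: {C,G} ∪ {T} = {C,G,T} (union, +1)
per-site changes: [4, 2, 4, 5, 3, 5, 4]; total = 27

T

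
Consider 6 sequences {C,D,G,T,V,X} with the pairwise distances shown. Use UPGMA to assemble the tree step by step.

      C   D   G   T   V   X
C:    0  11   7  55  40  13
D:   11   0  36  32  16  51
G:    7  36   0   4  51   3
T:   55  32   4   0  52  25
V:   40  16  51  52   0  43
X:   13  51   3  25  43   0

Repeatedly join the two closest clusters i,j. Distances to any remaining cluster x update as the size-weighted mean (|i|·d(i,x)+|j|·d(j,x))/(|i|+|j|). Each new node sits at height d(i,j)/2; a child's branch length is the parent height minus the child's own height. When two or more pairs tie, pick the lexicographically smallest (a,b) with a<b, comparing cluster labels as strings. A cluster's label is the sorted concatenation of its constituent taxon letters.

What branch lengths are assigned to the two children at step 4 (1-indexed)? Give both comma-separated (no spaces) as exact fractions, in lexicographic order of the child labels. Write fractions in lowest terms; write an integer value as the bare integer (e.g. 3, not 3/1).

9,14

step 1: merge (G,X) at d=3; branch lengths G→3/2, X→3/2; new cluster GX
  updated: d(C,GX)=10, d(D,GX)=87/2, d(GX,T)=29/2, d(GX,V)=47
step 2: merge (C,GX) at d=10; branch lengths C→5, GX→7/2; new cluster CGX
  updated: d(CGX,D)=98/3, d(CGX,T)=28, d(CGX,V)=134/3
step 3: merge (D,V) at d=16; branch lengths D→8, V→8; new cluster DV
  updated: d(CGX,DV)=116/3, d(DV,T)=42
step 4: merge (CGX,T) at d=28; branch lengths CGX→9, T→14; new cluster CGTX
  updated: d(CGTX,DV)=79/2
step 5: merge (CGTX,DV) at d=79/2; branch lengths CGTX→23/4, DV→47/4; new cluster CDGTVX
final tree: (((C:5,(G:3/2,X:3/2):7/2):9,T:14):23/4,(D:8,V:8):47/4)
total length: 68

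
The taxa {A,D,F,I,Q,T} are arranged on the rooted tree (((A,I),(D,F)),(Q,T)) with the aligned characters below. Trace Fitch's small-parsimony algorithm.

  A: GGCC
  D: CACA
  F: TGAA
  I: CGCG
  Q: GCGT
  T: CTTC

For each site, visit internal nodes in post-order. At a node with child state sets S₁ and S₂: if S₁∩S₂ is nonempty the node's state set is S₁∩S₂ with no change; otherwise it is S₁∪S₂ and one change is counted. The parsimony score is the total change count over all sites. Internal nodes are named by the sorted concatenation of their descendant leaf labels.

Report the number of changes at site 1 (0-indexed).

3

site 0, node AI: A={G} ∪ I={C} → {C,G} (+1)
site 0, node DF: D={C} ∪ F={T} → {C,T} (+1)
site 0, node ADFI: AI={C,G} ∩ DF={C,T} → {C} (+0)
site 0, node QT: Q={G} ∪ T={C} → {C,G} (+1)
site 0, node ADFIQT: ADFI={C} ∩ QT={C,G} → {C} (+0)
site 1, node AI: A={G} ∩ I={G} → {G} (+0)
site 1, node DF: D={A} ∪ F={G} → {A,G} (+1)
site 1, node ADFI: AI={G} ∩ DF={A,G} → {G} (+0)
site 1, node QT: Q={C} ∪ T={T} → {C,T} (+1)
site 1, node ADFIQT: ADFI={G} ∪ QT={C,T} → {C,G,T} (+1)
site 2, node AI: A={C} ∩ I={C} → {C} (+0)
site 2, node DF: D={C} ∪ F={A} → {A,C} (+1)
site 2, node ADFI: AI={C} ∩ DF={A,C} → {C} (+0)
site 2, node QT: Q={G} ∪ T={T} → {G,T} (+1)
site 2, node ADFIQT: ADFI={C} ∪ QT={G,T} → {C,G,T} (+1)
site 3, node AI: A={C} ∪ I={G} → {C,G} (+1)
site 3, node DF: D={A} ∩ F={A} → {A} (+0)
site 3, node ADFI: AI={C,G} ∪ DF={A} → {A,C,G} (+1)
site 3, node QT: Q={T} ∪ T={C} → {C,T} (+1)
site 3, node ADFIQT: ADFI={A,C,G} ∩ QT={C,T} → {C} (+0)
per-site changes: [3, 3, 3, 3]; total = 12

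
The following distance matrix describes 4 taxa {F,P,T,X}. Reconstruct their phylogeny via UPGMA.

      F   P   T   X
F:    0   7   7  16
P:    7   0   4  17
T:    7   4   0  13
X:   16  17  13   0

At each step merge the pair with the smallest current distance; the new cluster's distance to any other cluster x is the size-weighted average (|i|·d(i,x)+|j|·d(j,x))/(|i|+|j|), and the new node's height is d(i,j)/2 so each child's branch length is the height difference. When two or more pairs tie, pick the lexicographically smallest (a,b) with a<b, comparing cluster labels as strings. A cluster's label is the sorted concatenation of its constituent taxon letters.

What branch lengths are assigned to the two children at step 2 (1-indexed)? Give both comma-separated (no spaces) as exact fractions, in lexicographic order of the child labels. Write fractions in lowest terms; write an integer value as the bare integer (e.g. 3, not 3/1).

1. join P+T (d=4) ⇒ PT; edges |P|=2, |T|=2
  updated: d(F,PT)=7, d(PT,X)=15
2. join F+PT (d=7) ⇒ FPT; edges |F|=7/2, |PT|=3/2
  updated: d(FPT,X)=46/3
3. join FPT+X (d=46/3) ⇒ FPTX; edges |FPT|=25/6, |X|=23/3
final tree: ((F:7/2,(P:2,T:2):3/2):25/6,X:23/3)
total length: 125/6

7/2,3/2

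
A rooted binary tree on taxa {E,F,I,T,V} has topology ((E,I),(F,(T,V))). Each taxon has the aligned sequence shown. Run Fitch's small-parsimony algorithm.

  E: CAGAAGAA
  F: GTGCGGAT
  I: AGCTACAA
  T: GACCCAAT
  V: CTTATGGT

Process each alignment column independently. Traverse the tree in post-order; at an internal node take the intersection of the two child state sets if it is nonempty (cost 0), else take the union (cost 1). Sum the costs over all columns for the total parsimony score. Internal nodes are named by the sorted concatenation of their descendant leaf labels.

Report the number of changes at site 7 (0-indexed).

EI@0: {C} ∪ {A} = {A,C} (union, +1)
TV@0: {G} ∪ {C} = {C,G} (union, +1)
FTV@0: {G} ∩ {C,G} = {G} (intersection, +0)
EFITV@0: {A,C} ∪ {G} = {A,C,G} (union, +1)
EI@1: {A} ∪ {G} = {A,G} (union, +1)
TV@1: {A} ∪ {T} = {A,T} (union, +1)
FTV@1: {T} ∩ {A,T} = {T} (intersection, +0)
EFITV@1: {A,G} ∪ {T} = {A,G,T} (union, +1)
EI@2: {G} ∪ {C} = {C,G} (union, +1)
TV@2: {C} ∪ {T} = {C,T} (union, +1)
FTV@2: {G} ∪ {C,T} = {C,G,T} (union, +1)
EFITV@2: {C,G} ∩ {C,G,T} = {C,G} (intersection, +0)
EI@3: {A} ∪ {T} = {A,T} (union, +1)
TV@3: {C} ∪ {A} = {A,C} (union, +1)
FTV@3: {C} ∩ {A,C} = {C} (intersection, +0)
EFITV@3: {A,T} ∪ {C} = {A,C,T} (union, +1)
EI@4: {A} ∩ {A} = {A} (intersection, +0)
TV@4: {C} ∪ {T} = {C,T} (union, +1)
FTV@4: {G} ∪ {C,T} = {C,G,T} (union, +1)
EFITV@4: {A} ∪ {C,G,T} = {A,C,G,T} (union, +1)
EI@5: {G} ∪ {C} = {C,G} (union, +1)
TV@5: {A} ∪ {G} = {A,G} (union, +1)
FTV@5: {G} ∩ {A,G} = {G} (intersection, +0)
EFITV@5: {C,G} ∩ {G} = {G} (intersection, +0)
EI@6: {A} ∩ {A} = {A} (intersection, +0)
TV@6: {A} ∪ {G} = {A,G} (union, +1)
FTV@6: {A} ∩ {A,G} = {A} (intersection, +0)
EFITV@6: {A} ∩ {A} = {A} (intersection, +0)
EI@7: {A} ∩ {A} = {A} (intersection, +0)
TV@7: {T} ∩ {T} = {T} (intersection, +0)
FTV@7: {T} ∩ {T} = {T} (intersection, +0)
EFITV@7: {A} ∪ {T} = {A,T} (union, +1)
per-site changes: [3, 3, 3, 3, 3, 2, 1, 1]; total = 19

1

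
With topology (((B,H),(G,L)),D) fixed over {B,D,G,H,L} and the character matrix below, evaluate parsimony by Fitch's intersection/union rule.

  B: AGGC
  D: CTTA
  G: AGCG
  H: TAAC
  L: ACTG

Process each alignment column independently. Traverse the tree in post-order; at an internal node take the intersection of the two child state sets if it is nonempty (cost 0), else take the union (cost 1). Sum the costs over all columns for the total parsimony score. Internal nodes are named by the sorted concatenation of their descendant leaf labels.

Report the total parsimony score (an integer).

site 0, node BH: B={A} ∪ H={T} → {A,T} (+1)
site 0, node GL: G={A} ∩ L={A} → {A} (+0)
site 0, node BGHL: BH={A,T} ∩ GL={A} → {A} (+0)
site 0, node BDGHL: BGHL={A} ∪ D={C} → {A,C} (+1)
site 1, node BH: B={G} ∪ H={A} → {A,G} (+1)
site 1, node GL: G={G} ∪ L={C} → {C,G} (+1)
site 1, node BGHL: BH={A,G} ∩ GL={C,G} → {G} (+0)
site 1, node BDGHL: BGHL={G} ∪ D={T} → {G,T} (+1)
site 2, node BH: B={G} ∪ H={A} → {A,G} (+1)
site 2, node GL: G={C} ∪ L={T} → {C,T} (+1)
site 2, node BGHL: BH={A,G} ∪ GL={C,T} → {A,C,G,T} (+1)
site 2, node BDGHL: BGHL={A,C,G,T} ∩ D={T} → {T} (+0)
site 3, node BH: B={C} ∩ H={C} → {C} (+0)
site 3, node GL: G={G} ∩ L={G} → {G} (+0)
site 3, node BGHL: BH={C} ∪ GL={G} → {C,G} (+1)
site 3, node BDGHL: BGHL={C,G} ∪ D={A} → {A,C,G} (+1)
per-site changes: [2, 3, 3, 2]; total = 10

10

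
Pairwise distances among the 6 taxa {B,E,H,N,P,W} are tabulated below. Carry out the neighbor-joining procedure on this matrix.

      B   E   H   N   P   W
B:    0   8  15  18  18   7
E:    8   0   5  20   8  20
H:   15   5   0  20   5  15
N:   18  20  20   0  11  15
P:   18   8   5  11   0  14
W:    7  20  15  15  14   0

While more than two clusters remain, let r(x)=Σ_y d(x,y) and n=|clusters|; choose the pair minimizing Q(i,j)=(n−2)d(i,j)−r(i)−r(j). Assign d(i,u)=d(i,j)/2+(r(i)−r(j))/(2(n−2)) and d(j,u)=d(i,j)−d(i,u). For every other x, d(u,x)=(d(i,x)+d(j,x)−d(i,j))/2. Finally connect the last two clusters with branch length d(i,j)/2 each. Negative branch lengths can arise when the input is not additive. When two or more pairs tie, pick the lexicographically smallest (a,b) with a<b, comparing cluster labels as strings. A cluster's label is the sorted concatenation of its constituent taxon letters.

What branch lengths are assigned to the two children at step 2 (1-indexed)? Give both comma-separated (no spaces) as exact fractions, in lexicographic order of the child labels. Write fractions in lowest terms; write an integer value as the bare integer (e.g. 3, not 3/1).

15/4,37/4

1. join B+W (d=7, Q=-109) ⇒ BW; edges |B|=23/8, |W|=33/8
  updated: d(BW,E)=21/2, d(BW,H)=23/2, d(BW,N)=13, d(BW,P)=25/2
2. join BW+N (d=13, Q=-145/2) ⇒ BNW; edges |BW|=15/4, |N|=37/4
  updated: d(BNW,E)=35/4, d(BNW,H)=37/4, d(BNW,P)=21/4
3. join BNW+P (d=21/4, Q=-31) ⇒ BNPW; edges |BNW|=31/8, |P|=11/8
  updated: d(BNPW,E)=23/4, d(BNPW,H)=9/2
4. join BNPW+E (d=23/4, Q=-61/4) ⇒ BENPW; edges |BNPW|=21/8, |E|=25/8
  updated: d(BENPW,H)=15/8
5. join BENPW+H (d=15/8) ⇒ BEHNPW; edges |BENPW|=15/16, |H|=15/16
final tree: (((((B:23/8,W:33/8):15/4,N:37/4):31/8,P:11/8):21/8,E:25/8):15/16,H:15/16)
total length: 263/8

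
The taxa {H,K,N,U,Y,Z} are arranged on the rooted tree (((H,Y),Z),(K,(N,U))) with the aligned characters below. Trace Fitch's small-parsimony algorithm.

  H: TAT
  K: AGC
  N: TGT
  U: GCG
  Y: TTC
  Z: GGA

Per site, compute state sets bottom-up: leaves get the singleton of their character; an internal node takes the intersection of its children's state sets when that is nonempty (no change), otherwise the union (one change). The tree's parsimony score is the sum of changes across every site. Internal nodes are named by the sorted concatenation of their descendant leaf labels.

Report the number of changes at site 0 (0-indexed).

site 0, node HY: H={T} ∩ Y={T} → {T} (+0)
site 0, node HYZ: HY={T} ∪ Z={G} → {G,T} (+1)
site 0, node NU: N={T} ∪ U={G} → {G,T} (+1)
site 0, node KNU: K={A} ∪ NU={G,T} → {A,G,T} (+1)
site 0, node HKNUYZ: HYZ={G,T} ∩ KNU={A,G,T} → {G,T} (+0)
site 1, node HY: H={A} ∪ Y={T} → {A,T} (+1)
site 1, node HYZ: HY={A,T} ∪ Z={G} → {A,G,T} (+1)
site 1, node NU: N={G} ∪ U={C} → {C,G} (+1)
site 1, node KNU: K={G} ∩ NU={C,G} → {G} (+0)
site 1, node HKNUYZ: HYZ={A,G,T} ∩ KNU={G} → {G} (+0)
site 2, node HY: H={T} ∪ Y={C} → {C,T} (+1)
site 2, node HYZ: HY={C,T} ∪ Z={A} → {A,C,T} (+1)
site 2, node NU: N={T} ∪ U={G} → {G,T} (+1)
site 2, node KNU: K={C} ∪ NU={G,T} → {C,G,T} (+1)
site 2, node HKNUYZ: HYZ={A,C,T} ∩ KNU={C,G,T} → {C,T} (+0)
per-site changes: [3, 3, 4]; total = 10

3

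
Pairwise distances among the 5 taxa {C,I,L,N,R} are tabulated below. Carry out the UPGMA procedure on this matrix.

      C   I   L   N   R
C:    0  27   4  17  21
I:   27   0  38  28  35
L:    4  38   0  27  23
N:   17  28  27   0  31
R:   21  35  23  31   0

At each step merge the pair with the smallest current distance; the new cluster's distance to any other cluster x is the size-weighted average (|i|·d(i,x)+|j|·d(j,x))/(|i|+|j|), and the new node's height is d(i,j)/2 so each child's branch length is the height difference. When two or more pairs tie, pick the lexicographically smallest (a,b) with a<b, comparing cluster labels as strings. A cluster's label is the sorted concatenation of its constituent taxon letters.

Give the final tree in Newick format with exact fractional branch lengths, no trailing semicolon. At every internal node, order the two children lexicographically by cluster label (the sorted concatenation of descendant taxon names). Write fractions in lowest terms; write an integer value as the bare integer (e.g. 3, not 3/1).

((((C:2,L:2):9,N:11):3/2,R:25/2):7/2,I:16)

iteration 1: select C,L (d=4); attach at lengths (2, 2); label the merged cluster CL
  updated: d(CL,I)=65/2, d(CL,N)=22, d(CL,R)=22
iteration 2: select CL,N (d=22); attach at lengths (9, 11); label the merged cluster CLN
  updated: d(CLN,I)=31, d(CLN,R)=25
iteration 3: select CLN,R (d=25); attach at lengths (3/2, 25/2); label the merged cluster CLNR
  updated: d(CLNR,I)=32
iteration 4: select CLNR,I (d=32); attach at lengths (7/2, 16); label the merged cluster CILNR
final tree: ((((C:2,L:2):9,N:11):3/2,R:25/2):7/2,I:16)
total length: 115/2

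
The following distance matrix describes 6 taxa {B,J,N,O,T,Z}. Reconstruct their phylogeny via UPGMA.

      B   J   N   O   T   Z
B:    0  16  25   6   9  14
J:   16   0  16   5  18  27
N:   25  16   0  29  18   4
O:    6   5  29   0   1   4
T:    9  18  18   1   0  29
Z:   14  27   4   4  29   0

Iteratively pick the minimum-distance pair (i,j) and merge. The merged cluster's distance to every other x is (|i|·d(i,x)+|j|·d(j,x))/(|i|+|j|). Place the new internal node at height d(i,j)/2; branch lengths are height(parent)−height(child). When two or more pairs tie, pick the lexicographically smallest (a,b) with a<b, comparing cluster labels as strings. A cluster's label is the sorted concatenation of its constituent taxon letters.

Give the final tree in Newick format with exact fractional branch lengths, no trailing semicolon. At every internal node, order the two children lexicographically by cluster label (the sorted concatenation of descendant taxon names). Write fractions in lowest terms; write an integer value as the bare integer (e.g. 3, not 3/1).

(((B:15/4,(O:1/2,T:1/2):13/4):11/4,J:13/2):29/8,(N:2,Z:2):65/8)

1. join O+T (d=1) ⇒ OT; edges |O|=1/2, |T|=1/2
  updated: d(B,OT)=15/2, d(J,OT)=23/2, d(N,OT)=47/2, d(OT,Z)=33/2
2. join N+Z (d=4) ⇒ NZ; edges |N|=2, |Z|=2
  updated: d(B,NZ)=39/2, d(J,NZ)=43/2, d(NZ,OT)=20
3. join B+OT (d=15/2) ⇒ BOT; edges |B|=15/4, |OT|=13/4
  updated: d(BOT,J)=13, d(BOT,NZ)=119/6
4. join BOT+J (d=13) ⇒ BJOT; edges |BOT|=11/4, |J|=13/2
  updated: d(BJOT,NZ)=81/4
5. join BJOT+NZ (d=81/4) ⇒ BJNOTZ; edges |BJOT|=29/8, |NZ|=65/8
final tree: (((B:15/4,(O:1/2,T:1/2):13/4):11/4,J:13/2):29/8,(N:2,Z:2):65/8)
total length: 33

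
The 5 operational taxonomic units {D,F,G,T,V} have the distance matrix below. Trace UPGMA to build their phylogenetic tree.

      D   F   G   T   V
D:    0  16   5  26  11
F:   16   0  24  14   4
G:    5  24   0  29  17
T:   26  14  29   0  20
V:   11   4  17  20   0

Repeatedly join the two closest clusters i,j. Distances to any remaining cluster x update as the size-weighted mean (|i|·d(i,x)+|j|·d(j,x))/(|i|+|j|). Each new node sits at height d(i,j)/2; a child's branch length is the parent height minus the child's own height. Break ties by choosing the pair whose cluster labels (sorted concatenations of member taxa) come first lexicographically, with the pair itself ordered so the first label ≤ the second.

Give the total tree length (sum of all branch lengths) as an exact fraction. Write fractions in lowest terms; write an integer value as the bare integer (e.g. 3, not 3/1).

141/4

step 1: merge (F,V) at d=4; branch lengths F→2, V→2; new cluster FV
  updated: d(D,FV)=27/2, d(FV,G)=41/2, d(FV,T)=17
step 2: merge (D,G) at d=5; branch lengths D→5/2, G→5/2; new cluster DG
  updated: d(DG,FV)=17, d(DG,T)=55/2
step 3: merge (DG,FV) at d=17; branch lengths DG→6, FV→13/2; new cluster DFGV
  updated: d(DFGV,T)=89/4
step 4: merge (DFGV,T) at d=89/4; branch lengths DFGV→21/8, T→89/8; new cluster DFGTV
final tree: (((D:5/2,G:5/2):6,(F:2,V:2):13/2):21/8,T:89/8)
total length: 141/4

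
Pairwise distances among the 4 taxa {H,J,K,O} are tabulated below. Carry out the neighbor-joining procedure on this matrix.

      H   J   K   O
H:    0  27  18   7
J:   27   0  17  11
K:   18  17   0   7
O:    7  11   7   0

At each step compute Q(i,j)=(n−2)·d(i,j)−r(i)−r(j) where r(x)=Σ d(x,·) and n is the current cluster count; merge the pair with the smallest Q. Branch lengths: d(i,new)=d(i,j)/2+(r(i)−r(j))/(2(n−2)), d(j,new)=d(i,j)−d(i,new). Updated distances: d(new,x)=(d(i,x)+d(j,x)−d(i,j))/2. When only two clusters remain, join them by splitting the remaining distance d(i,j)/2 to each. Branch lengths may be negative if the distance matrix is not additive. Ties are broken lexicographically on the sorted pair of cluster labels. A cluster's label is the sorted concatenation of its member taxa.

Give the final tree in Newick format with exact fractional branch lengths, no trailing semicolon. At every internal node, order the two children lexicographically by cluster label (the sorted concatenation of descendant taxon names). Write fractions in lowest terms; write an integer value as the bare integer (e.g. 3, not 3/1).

iteration 1: select H,O (d=7, Q=-63); attach at lengths (41/4, -13/4); label the merged cluster HO
  updated: d(HO,J)=31/2, d(HO,K)=9
iteration 2: select HO,J (d=31/2, Q=-83/2); attach at lengths (15/4, 47/4); label the merged cluster HJO
  updated: d(HJO,K)=21/4
iteration 3: select HJO,K (d=21/4); attach at lengths (21/8, 21/8); label the merged cluster HJKO
final tree: (((H:41/4,O:-13/4):15/4,J:47/4):21/8,K:21/8)
total length: 111/4

(((H:41/4,O:-13/4):15/4,J:47/4):21/8,K:21/8)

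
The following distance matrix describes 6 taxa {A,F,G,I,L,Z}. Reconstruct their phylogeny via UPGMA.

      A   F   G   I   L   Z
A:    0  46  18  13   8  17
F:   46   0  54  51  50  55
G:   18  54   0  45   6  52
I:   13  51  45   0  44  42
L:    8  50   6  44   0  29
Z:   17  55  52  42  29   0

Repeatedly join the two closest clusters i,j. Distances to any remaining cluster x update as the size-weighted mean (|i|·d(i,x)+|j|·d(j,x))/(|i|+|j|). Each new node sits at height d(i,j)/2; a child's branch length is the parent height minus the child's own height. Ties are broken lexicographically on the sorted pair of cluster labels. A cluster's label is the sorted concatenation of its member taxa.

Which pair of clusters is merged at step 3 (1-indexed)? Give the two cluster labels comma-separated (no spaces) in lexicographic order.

step 1: merge (G,L) at d=6; branch lengths G→3, L→3; new cluster GL
  updated: d(A,GL)=13, d(F,GL)=52, d(GL,I)=89/2, d(GL,Z)=81/2
step 2: merge (A,GL) at d=13; branch lengths A→13/2, GL→7/2; new cluster AGL
  updated: d(AGL,F)=50, d(AGL,I)=34, d(AGL,Z)=98/3
step 3: merge (AGL,Z) at d=98/3; branch lengths AGL→59/6, Z→49/3; new cluster AGLZ
  updated: d(AGLZ,F)=205/4, d(AGLZ,I)=36
step 4: merge (AGLZ,I) at d=36; branch lengths AGLZ→5/3, I→18; new cluster AGILZ
  updated: d(AGILZ,F)=256/5
step 5: merge (AGILZ,F) at d=256/5; branch lengths AGILZ→38/5, F→128/5; new cluster AFGILZ
final tree: ((((A:13/2,(G:3,L:3):7/2):59/6,Z:49/3):5/3,I:18):38/5,F:128/5)
total length: 2851/30

AGL,Z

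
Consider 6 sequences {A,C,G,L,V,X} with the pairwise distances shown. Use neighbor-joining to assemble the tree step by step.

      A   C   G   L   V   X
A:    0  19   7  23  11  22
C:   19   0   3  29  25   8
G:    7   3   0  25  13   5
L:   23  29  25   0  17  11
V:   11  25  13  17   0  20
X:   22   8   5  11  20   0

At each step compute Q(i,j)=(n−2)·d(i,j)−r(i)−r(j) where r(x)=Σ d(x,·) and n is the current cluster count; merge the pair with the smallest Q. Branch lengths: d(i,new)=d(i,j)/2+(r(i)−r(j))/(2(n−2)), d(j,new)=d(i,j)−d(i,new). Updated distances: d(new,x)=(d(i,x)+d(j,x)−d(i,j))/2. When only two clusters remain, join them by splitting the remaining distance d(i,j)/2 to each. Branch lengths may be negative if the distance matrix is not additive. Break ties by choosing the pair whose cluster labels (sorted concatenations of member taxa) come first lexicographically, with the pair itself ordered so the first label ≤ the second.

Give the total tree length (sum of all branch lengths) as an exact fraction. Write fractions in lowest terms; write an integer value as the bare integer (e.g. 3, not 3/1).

step 1: merge (L,X) at d=11, Q=-127; branch lengths L→83/8, X→5/8; new cluster LX
  updated: d(A,LX)=17, d(C,LX)=13, d(G,LX)=19/2, d(LX,V)=13
step 2: merge (C,G) at d=3, Q=-167/2; branch lengths C→73/12, G→-37/12; new cluster CG
  updated: d(A,CG)=23/2, d(CG,LX)=39/4, d(CG,V)=35/2
step 3: merge (A,V) at d=11, Q=-59; branch lengths A→5, V→6; new cluster AV
  updated: d(AV,CG)=9, d(AV,LX)=19/2
step 4: merge (AV,CG) at d=9, Q=-113/4; branch lengths AV→35/8, CG→37/8; new cluster ACGV
  updated: d(ACGV,LX)=41/8
step 5: merge (ACGV,LX) at d=41/8; branch lengths ACGV→41/16, LX→41/16; new cluster ACGLVX
final tree: (((A:5,V:6):35/8,(C:73/12,G:-37/12):37/8):41/16,(L:83/8,X:5/8):41/16)
total length: 313/8

313/8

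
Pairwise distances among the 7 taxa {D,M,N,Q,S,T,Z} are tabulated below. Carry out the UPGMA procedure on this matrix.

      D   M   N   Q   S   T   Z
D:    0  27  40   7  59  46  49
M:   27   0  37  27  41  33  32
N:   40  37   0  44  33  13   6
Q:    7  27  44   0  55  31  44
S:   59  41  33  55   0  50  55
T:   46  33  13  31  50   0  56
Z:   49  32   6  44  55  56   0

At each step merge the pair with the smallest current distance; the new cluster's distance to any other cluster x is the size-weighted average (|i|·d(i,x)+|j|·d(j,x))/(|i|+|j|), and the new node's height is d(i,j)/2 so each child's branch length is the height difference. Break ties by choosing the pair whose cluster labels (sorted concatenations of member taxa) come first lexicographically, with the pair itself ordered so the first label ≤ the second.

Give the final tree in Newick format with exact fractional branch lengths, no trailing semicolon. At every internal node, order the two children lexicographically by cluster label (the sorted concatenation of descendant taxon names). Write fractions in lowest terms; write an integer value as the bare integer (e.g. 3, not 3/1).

((((D:7/2,Q:7/2):10,M:27/2):113/18,((N:3,Z:3):57/4,T:69/4):91/36):167/36,S:293/12)

1. join N+Z (d=6) ⇒ NZ; edges |N|=3, |Z|=3
  updated: d(D,NZ)=89/2, d(M,NZ)=69/2, d(NZ,Q)=44, d(NZ,S)=44, d(NZ,T)=69/2
2. join D+Q (d=7) ⇒ DQ; edges |D|=7/2, |Q|=7/2
  updated: d(DQ,M)=27, d(DQ,NZ)=177/4, d(DQ,S)=57, d(DQ,T)=77/2
3. join DQ+M (d=27) ⇒ DMQ; edges |DQ|=10, |M|=27/2
  updated: d(DMQ,NZ)=41, d(DMQ,S)=155/3, d(DMQ,T)=110/3
4. join NZ+T (d=69/2) ⇒ NTZ; edges |NZ|=57/4, |T|=69/4
  updated: d(DMQ,NTZ)=356/9, d(NTZ,S)=46
5. join DMQ+NTZ (d=356/9) ⇒ DMNQTZ; edges |DMQ|=113/18, |NTZ|=91/36
  updated: d(DMNQTZ,S)=293/6
6. join DMNQTZ+S (d=293/6) ⇒ DMNQSTZ; edges |DMNQTZ|=167/36, |S|=293/12
final tree: ((((D:7/2,Q:7/2):10,M:27/2):113/18,((N:3,Z:3):57/4,T:69/4):91/36):167/36,S:293/12)
total length: 3811/36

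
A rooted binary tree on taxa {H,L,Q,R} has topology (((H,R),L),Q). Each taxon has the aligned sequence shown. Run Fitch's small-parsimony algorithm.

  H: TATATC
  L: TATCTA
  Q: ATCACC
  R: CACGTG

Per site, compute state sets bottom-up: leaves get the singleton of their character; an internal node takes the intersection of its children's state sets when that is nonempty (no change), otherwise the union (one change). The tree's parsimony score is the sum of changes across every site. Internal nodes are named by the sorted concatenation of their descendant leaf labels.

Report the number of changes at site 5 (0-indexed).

2

HR@0: {T} ∪ {C} = {C,T} (union, +1)
HLR@0: {C,T} ∩ {T} = {T} (intersection, +0)
HLQR@0: {T} ∪ {A} = {A,T} (union, +1)
HR@1: {A} ∩ {A} = {A} (intersection, +0)
HLR@1: {A} ∩ {A} = {A} (intersection, +0)
HLQR@1: {A} ∪ {T} = {A,T} (union, +1)
HR@2: {T} ∪ {C} = {C,T} (union, +1)
HLR@2: {C,T} ∩ {T} = {T} (intersection, +0)
HLQR@2: {T} ∪ {C} = {C,T} (union, +1)
HR@3: {A} ∪ {G} = {A,G} (union, +1)
HLR@3: {A,G} ∪ {C} = {A,C,G} (union, +1)
HLQR@3: {A,C,G} ∩ {A} = {A} (intersection, +0)
HR@4: {T} ∩ {T} = {T} (intersection, +0)
HLR@4: {T} ∩ {T} = {T} (intersection, +0)
HLQR@4: {T} ∪ {C} = {C,T} (union, +1)
HR@5: {C} ∪ {G} = {C,G} (union, +1)
HLR@5: {C,G} ∪ {A} = {A,C,G} (union, +1)
HLQR@5: {A,C,G} ∩ {C} = {C} (intersection, +0)
per-site changes: [2, 1, 2, 2, 1, 2]; total = 10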